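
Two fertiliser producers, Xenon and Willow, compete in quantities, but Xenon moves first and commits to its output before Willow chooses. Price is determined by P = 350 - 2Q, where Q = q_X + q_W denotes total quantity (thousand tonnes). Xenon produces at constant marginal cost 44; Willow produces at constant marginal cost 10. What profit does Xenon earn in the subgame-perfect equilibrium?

The follower Willow best-responds to any q_X: π_W = (350 - 2Q)q_W - 10q_W.
Setting the follower's marginal profit to zero, 340 - 2q_X - 4q_W = 0, i.e. q_W = (340 - 2q_X)/4.
The leader anticipates this reaction. Substituting into P = 350 - 2Q gives P = 180 - q_X, so π_X = (180 - q_X)q_X - 44q_X.
Maximising: ∂π_X/∂q_X = 136 - 2q_X = 0, giving q_X = 68.
Then q_W = (340 - 2·68)/4 = 51.
Price P = 350 - 2·119 = 112.
Xenon's profit: (112 - 44)·68 = 4624.

4624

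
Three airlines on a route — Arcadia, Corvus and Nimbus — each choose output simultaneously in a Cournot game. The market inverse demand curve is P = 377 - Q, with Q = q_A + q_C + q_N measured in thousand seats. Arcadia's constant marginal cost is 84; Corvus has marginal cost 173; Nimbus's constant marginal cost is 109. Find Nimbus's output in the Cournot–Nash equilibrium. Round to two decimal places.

Arcadia's profit: π_A = (377 - Q)q_A - (84q_A). Setting ∂π_A/∂q_A = 0: 293 - 2q_A - (q_C + q_N) = 0.
Corvus's first-order condition: 204 - 2q_C - (q_A + q_N) = 0.
Nimbus's profit: π_N = (377 - Q)q_N - (109q_N). Setting ∂π_N/∂q_N = 0: 268 - 2q_N - (q_A + q_C) = 0.
Adding the 3 first-order conditions: 765 − 4Q = 0, so Q = 765/4.
Back-substituting: q_A = (293 − 765/4) = 407/4, q_C = (204 − 765/4) = 51/4, q_N = (268 − 765/4) = 307/4.

76.75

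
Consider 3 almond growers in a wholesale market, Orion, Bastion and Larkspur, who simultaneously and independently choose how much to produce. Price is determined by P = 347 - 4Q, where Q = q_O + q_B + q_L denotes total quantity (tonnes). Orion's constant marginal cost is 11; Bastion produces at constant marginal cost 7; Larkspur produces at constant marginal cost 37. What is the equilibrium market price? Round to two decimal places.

Orion's profit: π_O = (347 - 4Q)q_O - (11q_O). Setting ∂π_O/∂q_O = 0: 336 - 8q_O - 4(q_B + q_L) = 0.
Bastion's profit: π_B = (347 - 4Q)q_B - (7q_B). Setting ∂π_B/∂q_B = 0: 340 - 8q_B - 4(q_O + q_L) = 0.
Larkspur's first-order condition: 310 - 8q_L - 4(q_O + q_B) = 0.
Adding the 3 conditions: 986 − 8Q − 8Q = 0, i.e. Q = 493/8.
Back-substituting: q_O = (336 − 493/2)/4 = 179/8, q_B = (340 − 493/2)/4 = 187/8, q_L = (310 − 493/2)/4 = 127/8.
Total output Q = 493/8, so price P = 347 - 4·(493/8) = 201/2.

100.50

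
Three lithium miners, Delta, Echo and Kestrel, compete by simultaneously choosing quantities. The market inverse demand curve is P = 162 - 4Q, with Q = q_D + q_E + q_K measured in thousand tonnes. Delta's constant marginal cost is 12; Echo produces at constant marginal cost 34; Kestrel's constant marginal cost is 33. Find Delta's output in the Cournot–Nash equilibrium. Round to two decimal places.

12.06

Delta's profit: π_D = (162 - 4Q)q_D - (12q_D). Setting ∂π_D/∂q_D = 0: 150 - 8q_D - 4(q_E + q_K) = 0.
Echo's profit: π_E = (162 - 4Q)q_E - (34q_E). Setting ∂π_E/∂q_E = 0: 128 - 8q_E - 4(q_D + q_K) = 0.
Kestrel's profit: π_K = (162 - 4Q)q_K - (33q_K). Setting ∂π_K/∂q_K = 0: 129 - 8q_K - 4(q_D + q_E) = 0.
Adding the 3 first-order conditions: 407 − 16Q = 0, so Q = 407/16.
Back-substituting: q_D = (150 − 407/4)/4 = 193/16, q_E = (128 − 407/4)/4 = 105/16, q_K = (129 − 407/4)/4 = 109/16.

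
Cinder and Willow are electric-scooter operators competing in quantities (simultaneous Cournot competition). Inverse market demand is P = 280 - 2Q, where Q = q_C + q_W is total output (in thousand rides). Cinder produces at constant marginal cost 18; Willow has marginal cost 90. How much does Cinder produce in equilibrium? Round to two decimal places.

55.67

Cinder's profit: π_C = (280 - 2Q)q_C - (18q_C). Setting ∂π_C/∂q_C = 0: 262 - 4q_C - 2(q_W) = 0.
Willow's profit: π_W = (280 - 2Q)q_W - (90q_W). Setting ∂π_W/∂q_W = 0: 190 - 4q_W - 2(q_C) = 0.
Rearranging gives the reaction functions q_C = (262 - 2q_W)/4 and q_W = (190 - 2q_C)/4.
Substituting one into the other gives q_C = 167/3 and q_W = 59/3.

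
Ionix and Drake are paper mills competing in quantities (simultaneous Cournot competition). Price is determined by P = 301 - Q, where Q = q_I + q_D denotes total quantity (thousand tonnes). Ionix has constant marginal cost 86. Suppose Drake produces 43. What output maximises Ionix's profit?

86

With the rival's output fixed at 43, Ionix's profit is π_I = (301 - 43 - q_I)q_I - (86q_I) = (258 - q_I)q_I - (86q_I).
∂π_I/∂q_I = 172 - 2q_I = 0, so q_I = 86.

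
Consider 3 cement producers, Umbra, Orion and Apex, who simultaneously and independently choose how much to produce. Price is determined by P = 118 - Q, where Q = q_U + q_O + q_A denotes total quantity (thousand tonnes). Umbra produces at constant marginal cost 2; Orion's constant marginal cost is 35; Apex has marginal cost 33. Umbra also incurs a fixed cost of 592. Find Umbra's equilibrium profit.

Umbra's profit: π_U = (118 - Q)q_U - (2q_U). Setting ∂π_U/∂q_U = 0: 116 - 2q_U - (q_O + q_A) = 0.
Orion's profit: π_O = (118 - Q)q_O - (35q_O). Setting ∂π_O/∂q_O = 0: 83 - 2q_O - (q_U + q_A) = 0.
Apex's profit: π_A = (118 - Q)q_A - (33q_A). Setting ∂π_A/∂q_A = 0: 85 - 2q_A - (q_U + q_O) = 0.
Adding the 3 conditions: 284 − 2Q − 2Q = 0, i.e. Q = 71.
Back-substituting: q_U = (116 − 71) = 45, q_O = (83 − 71) = 12, q_A = (85 − 71) = 14.
Price P = 118 - 71 = 47.
Umbra's profit: (47 - 2)·45 - 592 = 1433.

1433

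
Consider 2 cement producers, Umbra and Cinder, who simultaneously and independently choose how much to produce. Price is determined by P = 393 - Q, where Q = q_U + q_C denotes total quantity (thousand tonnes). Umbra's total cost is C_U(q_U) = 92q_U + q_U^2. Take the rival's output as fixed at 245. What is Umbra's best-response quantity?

With the rival's output fixed at 245, Umbra's profit is π_U = (393 - 245 - q_U)q_U - (92q_U + q_U²) = (148 - q_U)q_U - (92q_U + q_U²).
∂π_U/∂q_U = 56 - 4q_U = 0, so q_U = 14.

14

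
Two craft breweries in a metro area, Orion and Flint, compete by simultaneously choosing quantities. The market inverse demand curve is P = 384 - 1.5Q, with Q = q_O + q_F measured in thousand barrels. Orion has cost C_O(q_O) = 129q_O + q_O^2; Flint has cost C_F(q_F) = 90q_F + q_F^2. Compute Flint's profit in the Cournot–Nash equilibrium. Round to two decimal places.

Orion's profit: π_O = (384 - 1.5Q)q_O - (129q_O + q_O²). Setting ∂π_O/∂q_O = 0: 255 - 5q_O - (3/2)(q_F) = 0.
Flint's profit: π_F = (384 - 1.5Q)q_F - (90q_F + q_F²). Setting ∂π_F/∂q_F = 0: 294 - 5q_F - (3/2)(q_O) = 0.
So q_O = (255 - (3/2)q_F)/5 and q_F = (294 - (3/2)q_O)/5.
Substituting one into the other gives q_O = 36.6593 and q_F = 47.8022.
Price P = 384 - (3/2)·(1098/13) = 257.3077.
Flint's profit: 257.3077·47.8022 - 90·47.8022 - 47.8022² = 5712.6253.

5712.63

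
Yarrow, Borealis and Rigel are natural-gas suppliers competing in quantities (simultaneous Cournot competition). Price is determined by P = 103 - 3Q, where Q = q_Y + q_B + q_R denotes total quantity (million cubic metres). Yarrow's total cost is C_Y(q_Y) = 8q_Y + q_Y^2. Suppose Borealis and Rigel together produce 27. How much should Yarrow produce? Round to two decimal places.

With rivals' combined output fixed at 27, Yarrow's profit is π_Y = (103 - 3·27 - 3q_Y)q_Y - (8q_Y + q_Y²) = (22 - 3q_Y)q_Y - (8q_Y + q_Y²).
∂π_Y/∂q_Y = 14 - 8q_Y = 0, so q_Y = 7/4.

1.75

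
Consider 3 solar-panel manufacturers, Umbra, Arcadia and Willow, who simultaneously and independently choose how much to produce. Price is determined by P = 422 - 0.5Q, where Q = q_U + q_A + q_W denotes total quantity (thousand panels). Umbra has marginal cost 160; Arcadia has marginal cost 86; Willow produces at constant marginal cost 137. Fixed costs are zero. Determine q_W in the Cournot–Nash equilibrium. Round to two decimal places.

Umbra's profit: π_U = (422 - 0.5Q)q_U - (160q_U). Setting ∂π_U/∂q_U = 0: 262 - q_U - (1/2)(q_A + q_W) = 0.
Arcadia's profit: π_A = (422 - 0.5Q)q_A - (86q_A). Setting ∂π_A/∂q_A = 0: 336 - q_A - (1/2)(q_U + q_W) = 0.
Willow's first-order condition: 285 - q_W - (1/2)(q_U + q_A) = 0.
Adding the 3 first-order conditions: 883 − 2Q = 0, so Q = 883/2.
Back-substituting: q_U = (262 − 883/4)/(1/2) = 165/2, q_A = (336 − 883/4)/(1/2) = 461/2, q_W = (285 − 883/4)/(1/2) = 257/2.

128.50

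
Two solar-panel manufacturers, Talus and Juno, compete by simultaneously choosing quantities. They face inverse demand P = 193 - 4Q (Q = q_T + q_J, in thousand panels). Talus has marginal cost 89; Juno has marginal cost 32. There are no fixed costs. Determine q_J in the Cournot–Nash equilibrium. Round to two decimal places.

18.17

Talus's profit: π_T = (193 - 4Q)q_T - (89q_T). Setting ∂π_T/∂q_T = 0: 104 - 8q_T - 4(q_J) = 0.
Juno's profit: π_J = (193 - 4Q)q_J - (32q_J). Setting ∂π_J/∂q_J = 0: 161 - 8q_J - 4(q_T) = 0.
Best responses: q_T = (104 - 4q_J)/8, q_J = (161 - 4q_T)/8.
Solving the pair: q_T = 47/12, q_J = 109/6.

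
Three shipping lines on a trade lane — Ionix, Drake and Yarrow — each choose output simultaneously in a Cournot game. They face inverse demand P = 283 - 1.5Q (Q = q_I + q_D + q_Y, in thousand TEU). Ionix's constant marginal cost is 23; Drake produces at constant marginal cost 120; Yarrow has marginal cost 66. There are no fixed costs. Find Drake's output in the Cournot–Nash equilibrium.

Ionix's profit: π_I = (283 - 1.5Q)q_I - (23q_I). Setting ∂π_I/∂q_I = 0: 260 - 3q_I - (3/2)(q_D + q_Y) = 0.
Drake's profit: π_D = (283 - 1.5Q)q_D - (120q_D). Setting ∂π_D/∂q_D = 0: 163 - 3q_D - (3/2)(q_I + q_Y) = 0.
Yarrow's first-order condition: 217 - 3q_Y - (3/2)(q_I + q_D) = 0.
Adding the 3 first-order conditions: 640 − 6Q = 0, so Q = 320/3.
Back-substituting: q_I = (260 − 160)/(3/2) = 200/3, q_D = (163 − 160)/(3/2) = 2, q_Y = (217 − 160)/(3/2) = 38.

2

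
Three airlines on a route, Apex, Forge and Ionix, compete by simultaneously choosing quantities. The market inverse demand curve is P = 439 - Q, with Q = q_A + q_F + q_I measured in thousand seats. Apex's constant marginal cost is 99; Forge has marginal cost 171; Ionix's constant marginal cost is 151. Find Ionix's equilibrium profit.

Apex's profit: π_A = (439 - Q)q_A - (99q_A). Setting ∂π_A/∂q_A = 0: 340 - 2q_A - (q_F + q_I) = 0.
Forge's profit: π_F = (439 - Q)q_F - (171q_F). Setting ∂π_F/∂q_F = 0: 268 - 2q_F - (q_A + q_I) = 0.
Ionix's first-order condition: 288 - 2q_I - (q_A + q_F) = 0.
Adding the 3 conditions: 896 − 2Q − 2Q = 0, i.e. Q = 224.
Back-substituting: q_A = (340 − 224) = 116, q_F = (268 − 224) = 44, q_I = (288 − 224) = 64.
Price P = 439 - 224 = 215.
Ionix's profit: (215 - 151)·64 = 4096.

4096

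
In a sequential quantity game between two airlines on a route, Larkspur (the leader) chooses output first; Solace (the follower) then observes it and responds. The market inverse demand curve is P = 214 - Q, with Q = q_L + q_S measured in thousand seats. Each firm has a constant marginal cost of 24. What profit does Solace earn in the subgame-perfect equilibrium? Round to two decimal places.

The follower Solace best-responds to any q_L: π_S = (214 - Q)q_S - 24q_S.
∂π_S/∂q_S = 190 - q_L - 2q_S = 0 gives the reaction function q_S = (190 - q_L)/2.
The leader anticipates this reaction. Substituting into P = 214 - Q gives P = 119 - (1/2)q_L, so π_L = (119 - (1/2)q_L)q_L - 24q_L.
The leader's first-order condition 95 - q_L = 0 yields q_L = 95.
Then q_S = (190 - 95)/2 = 95/2.
Price P = 214 - 285/2 = 143/2.
Solace's profit: (143/2 - 24)·(95/2) = 2256.2500.

2256.25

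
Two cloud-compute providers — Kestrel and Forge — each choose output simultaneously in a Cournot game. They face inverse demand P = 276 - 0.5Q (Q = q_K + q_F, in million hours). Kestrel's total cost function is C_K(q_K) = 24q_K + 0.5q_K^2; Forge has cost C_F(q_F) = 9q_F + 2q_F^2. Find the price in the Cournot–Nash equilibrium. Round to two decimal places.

197.31

Kestrel's profit: π_K = (276 - 0.5Q)q_K - (24q_K + (1/2)q_K²). Setting ∂π_K/∂q_K = 0: 252 - 2q_K - (1/2)(q_F) = 0.
Forge's first-order condition: 267 - 5q_F - (1/2)(q_K) = 0.
Best responses: q_K = (252 - (1/2)q_F)/2, q_F = (267 - (1/2)q_K)/5.
Solving the pair: q_K = 1502/13, q_F = 544/13.
Total output Q = 157.3846, so price P = 276 - (1/2)·157.3846 = 197.3077.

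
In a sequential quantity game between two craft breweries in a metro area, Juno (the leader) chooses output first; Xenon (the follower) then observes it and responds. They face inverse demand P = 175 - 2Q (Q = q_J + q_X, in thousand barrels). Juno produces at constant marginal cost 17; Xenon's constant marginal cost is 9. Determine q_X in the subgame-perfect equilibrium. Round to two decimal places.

22.75

Solve by backward induction. Given q_J, the follower Xenon maximises π_X = (175 - 2q_J - 2q_X)q_X - 9q_X.
∂π_X/∂q_X = 166 - 2q_J - 4q_X = 0 gives the reaction function q_X = (166 - 2q_J)/4.
The leader anticipates this reaction. Substituting into P = 175 - 2Q gives P = 92 - q_J, so π_J = (92 - q_J)q_J - 17q_J.
The leader's first-order condition 75 - 2q_J = 0 yields q_J = 75/2.
Then q_X = (166 - 2·(75/2))/4 = 91/4.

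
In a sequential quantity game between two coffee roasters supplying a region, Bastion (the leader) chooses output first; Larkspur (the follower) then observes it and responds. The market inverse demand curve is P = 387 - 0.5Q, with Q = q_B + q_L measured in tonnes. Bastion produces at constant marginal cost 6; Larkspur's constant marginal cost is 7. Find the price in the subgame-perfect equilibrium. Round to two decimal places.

The follower Larkspur best-responds to any q_B: π_L = (387 - 0.5Q)q_L - 7q_L.
∂π_L/∂q_L = 380 - (1/2)q_B - q_L = 0 gives the reaction function q_L = (380 - (1/2)q_B).
Bastion substitutes q_L(q_B) into its own profit: π_B = q_B(387 - (1/2)q_B - (380 - (1/2)q_B)/2) - 6q_B = (197 - (1/4)q_B)q_B - 6q_B.
Maximising: ∂π_B/∂q_B = 191 - (1/2)q_B = 0, giving q_B = 382.
Then q_L = (380 - (1/2)·382) = 189.
Total output Q = 571, so price P = 387 - (1/2)·571 = 203/2.

101.50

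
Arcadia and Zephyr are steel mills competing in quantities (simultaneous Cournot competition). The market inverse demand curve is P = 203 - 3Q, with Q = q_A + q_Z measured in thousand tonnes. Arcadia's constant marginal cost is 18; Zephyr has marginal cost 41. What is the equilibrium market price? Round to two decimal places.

87.33

Arcadia's profit: π_A = (203 - 3Q)q_A - (18q_A). Setting ∂π_A/∂q_A = 0: 185 - 6q_A - 3(q_Z) = 0.
Zephyr's first-order condition: 162 - 6q_Z - 3(q_A) = 0.
Rearranging gives the reaction functions q_A = (185 - 3q_Z)/6 and q_Z = (162 - 3q_A)/6.
Substituting one into the other gives q_A = 208/9 and q_Z = 139/9.
Total output Q = 347/9, so price P = 203 - 3·(347/9) = 262/3.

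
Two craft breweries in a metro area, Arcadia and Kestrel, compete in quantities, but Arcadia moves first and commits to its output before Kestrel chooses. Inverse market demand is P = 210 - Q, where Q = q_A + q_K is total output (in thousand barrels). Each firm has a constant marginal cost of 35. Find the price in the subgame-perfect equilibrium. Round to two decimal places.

The follower Kestrel best-responds to any q_A: π_K = (210 - Q)q_K - 35q_K.
Follower FOC: 175 - q_A - 2q_K = 0, so q_K(q_A) = (175 - q_A)/2.
The leader anticipates this reaction. Substituting into P = 210 - Q gives P = 245/2 - (1/2)q_A, so π_A = (245/2 - (1/2)q_A)q_A - 35q_A.
Leader FOC: 175/2 - q_A = 0, so q_A = 175/2.
Then q_K = (175 - 175/2)/2 = 175/4.
Total output Q = 525/4, so price P = 210 - 525/4 = 315/4.

78.75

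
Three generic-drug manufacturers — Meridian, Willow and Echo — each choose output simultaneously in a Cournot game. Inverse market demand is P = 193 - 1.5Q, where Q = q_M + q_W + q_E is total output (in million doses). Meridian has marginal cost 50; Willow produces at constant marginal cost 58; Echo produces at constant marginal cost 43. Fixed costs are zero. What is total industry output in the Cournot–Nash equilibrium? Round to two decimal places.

71.33

Meridian's profit: π_M = (193 - 1.5Q)q_M - (50q_M). Setting ∂π_M/∂q_M = 0: 143 - 3q_M - (3/2)(q_W + q_E) = 0.
Willow's profit: π_W = (193 - 1.5Q)q_W - (58q_W). Setting ∂π_W/∂q_W = 0: 135 - 3q_W - (3/2)(q_M + q_E) = 0.
Echo's profit: π_E = (193 - 1.5Q)q_E - (43q_E). Setting ∂π_E/∂q_E = 0: 150 - 3q_E - (3/2)(q_M + q_W) = 0.
Adding the 3 conditions: 428 − 3Q − 3Q = 0, i.e. Q = 214/3.
Back-substituting: q_M = (143 − 107)/(3/2) = 24, q_W = (135 − 107)/(3/2) = 56/3, q_E = (150 − 107)/(3/2) = 86/3.
Total output Q = 24 + 56/3 + 86/3 = 214/3.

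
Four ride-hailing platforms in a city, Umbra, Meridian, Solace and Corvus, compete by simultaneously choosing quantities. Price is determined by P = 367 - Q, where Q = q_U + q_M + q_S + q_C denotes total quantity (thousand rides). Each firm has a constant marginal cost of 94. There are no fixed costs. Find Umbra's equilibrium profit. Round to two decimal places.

A representative firm's profit is π_i = q_i(367 - Q) - 94q_i.
First-order condition (treating rivals' output as given): 273 - 2q_i - Σ_{j≠i} q_j = 0.
With identical firms every q_j equals q_i, so Σ_{j≠i} q_j = 3q_i and 273 = 5q_i, giving q_i = 273/5.
Price P = 367 - 1092/5 = 743/5.
Umbra's profit: (743/5 - 94)·(273/5) = 2981.1600.

2981.16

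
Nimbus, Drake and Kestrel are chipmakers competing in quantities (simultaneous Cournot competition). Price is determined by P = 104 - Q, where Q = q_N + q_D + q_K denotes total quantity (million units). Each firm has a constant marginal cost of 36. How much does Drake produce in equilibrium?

Each firm earns π_i = (104 - Q)q_i - 36q_i.
First-order condition (treating rivals' output as given): 68 - 2q_i - Σ_{j≠i} q_j = 0.
With identical firms every q_j equals q_i, so Σ_{j≠i} q_j = 2q_i and 68 = 4q_i, giving q_i = 17.

17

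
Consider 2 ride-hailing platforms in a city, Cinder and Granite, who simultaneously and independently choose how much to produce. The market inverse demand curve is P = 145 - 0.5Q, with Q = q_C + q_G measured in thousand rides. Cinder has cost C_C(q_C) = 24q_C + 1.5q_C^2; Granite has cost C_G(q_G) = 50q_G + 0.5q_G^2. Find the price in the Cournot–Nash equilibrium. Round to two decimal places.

Cinder's profit: π_C = (145 - 0.5Q)q_C - (24q_C + (3/2)q_C²). Setting ∂π_C/∂q_C = 0: 121 - 4q_C - (1/2)(q_G) = 0.
Granite's first-order condition: 95 - 2q_G - (1/2)(q_C) = 0.
Best responses: q_C = (121 - (1/2)q_G)/4, q_G = (95 - (1/2)q_C)/2.
Substituting one into the other gives q_C = 778/31 and q_G = 1278/31.
Total output Q = 66.3226, so price P = 145 - (1/2)·66.3226 = 111.8387.

111.84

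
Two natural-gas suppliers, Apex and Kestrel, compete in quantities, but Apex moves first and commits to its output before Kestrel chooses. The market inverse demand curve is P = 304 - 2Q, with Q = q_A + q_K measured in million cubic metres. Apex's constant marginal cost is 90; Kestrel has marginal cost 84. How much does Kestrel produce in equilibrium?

29

Solve by backward induction. Given q_A, the follower Kestrel maximises π_K = (304 - 2q_A - 2q_K)q_K - 84q_K.
Setting the follower's marginal profit to zero, 220 - 2q_A - 4q_K = 0, i.e. q_K = (220 - 2q_A)/4.
The leader anticipates this reaction. Substituting into P = 304 - 2Q gives P = 194 - q_A, so π_A = (194 - q_A)q_A - 90q_A.
Leader FOC: 104 - 2q_A = 0, so q_A = 52.
Then q_K = (220 - 2·52)/4 = 29.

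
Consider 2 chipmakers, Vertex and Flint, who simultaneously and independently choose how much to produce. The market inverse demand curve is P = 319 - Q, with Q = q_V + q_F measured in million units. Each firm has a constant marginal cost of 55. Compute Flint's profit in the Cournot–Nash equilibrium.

Each firm earns π_i = (319 - Q)q_i - 55q_i.
First-order condition (treating rivals' output as given): 264 - 2q_i - q_j = 0.
With identical firms every q_j equals q_i, so q_j = q_i and 264 = 3q_i, giving q_i = 88.
Price P = 319 - 176 = 143.
Flint's profit: (143 - 55)·88 = 7744.

7744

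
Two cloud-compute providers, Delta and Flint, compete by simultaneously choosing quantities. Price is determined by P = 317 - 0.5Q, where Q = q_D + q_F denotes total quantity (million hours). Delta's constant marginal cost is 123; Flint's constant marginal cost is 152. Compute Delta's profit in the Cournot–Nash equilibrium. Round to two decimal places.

Delta's profit: π_D = (317 - 0.5Q)q_D - (123q_D). Setting ∂π_D/∂q_D = 0: 194 - q_D - (1/2)(q_F) = 0.
Flint's first-order condition: 165 - q_F - (1/2)(q_D) = 0.
Best responses: q_D = (194 - (1/2)q_F), q_F = (165 - (1/2)q_D).
Substituting one into the other gives q_D = 446/3 and q_F = 272/3.
Price P = 317 - (1/2)·(718/3) = 592/3.
Delta's profit: (592/3 - 123)·(446/3) = 11050.8889.

11050.89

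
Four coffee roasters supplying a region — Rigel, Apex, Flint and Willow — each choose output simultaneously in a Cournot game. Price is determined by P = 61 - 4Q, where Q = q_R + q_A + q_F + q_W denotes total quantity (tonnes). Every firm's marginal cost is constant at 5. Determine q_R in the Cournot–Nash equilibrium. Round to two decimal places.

A representative firm's profit is π_i = q_i(61 - 4Q) - 5q_i.
First-order condition (treating rivals' output as given): 56 - 8q_i - 4·Σ_{j≠i} q_j = 0.
By symmetry each firm produces the same amount; substituting Σ_{j≠i} q_j = 3q_i yields q_i = 56/20 = 14/5.

2.80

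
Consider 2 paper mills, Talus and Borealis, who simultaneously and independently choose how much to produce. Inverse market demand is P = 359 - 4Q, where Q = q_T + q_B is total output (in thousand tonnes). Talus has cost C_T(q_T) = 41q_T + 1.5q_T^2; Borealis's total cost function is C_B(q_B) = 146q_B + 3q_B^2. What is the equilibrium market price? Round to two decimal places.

223.61

Talus's profit: π_T = (359 - 4Q)q_T - (41q_T + (3/2)q_T²). Setting ∂π_T/∂q_T = 0: 318 - 11q_T - 4(q_B) = 0.
Borealis's first-order condition: 213 - 14q_B - 4(q_T) = 0.
Rearranging gives the reaction functions q_T = (318 - 4q_B)/11 and q_B = (213 - 4q_T)/14.
Substituting one into the other gives q_T = 600/23 and q_B = 357/46.
Total output Q = 1557/46, so price P = 359 - 4·(1557/46) = 223.6087.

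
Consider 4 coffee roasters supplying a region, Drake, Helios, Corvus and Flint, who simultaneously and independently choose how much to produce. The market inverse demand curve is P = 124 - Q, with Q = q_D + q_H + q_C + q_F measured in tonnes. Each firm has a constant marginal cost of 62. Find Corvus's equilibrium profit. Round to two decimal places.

A representative firm's profit is π_i = q_i(124 - Q) - 62q_i.
Setting ∂π_i/∂q_i = 0 with rivals' quantities fixed: 62 - 2q_i - Σ_{j≠i} q_j = 0.
By symmetry each firm produces the same amount; substituting Σ_{j≠i} q_j = 3q_i yields q_i = 62/5.
Price P = 124 - 248/5 = 372/5.
Corvus's profit: (372/5 - 62)·(62/5) = 153.7600.

153.76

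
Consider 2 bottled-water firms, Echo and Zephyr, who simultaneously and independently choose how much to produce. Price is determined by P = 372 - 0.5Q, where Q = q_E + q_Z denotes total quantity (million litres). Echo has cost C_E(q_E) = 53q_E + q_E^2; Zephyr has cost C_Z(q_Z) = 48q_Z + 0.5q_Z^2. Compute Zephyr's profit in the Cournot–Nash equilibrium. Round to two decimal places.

Echo's profit: π_E = (372 - 0.5Q)q_E - (53q_E + q_E²). Setting ∂π_E/∂q_E = 0: 319 - 3q_E - (1/2)(q_Z) = 0.
Zephyr's first-order condition: 324 - 2q_Z - (1/2)(q_E) = 0.
Best responses: q_E = (319 - (1/2)q_Z)/3, q_Z = (324 - (1/2)q_E)/2.
Substituting one into the other gives q_E = 1904/23 and q_Z = 141.3043.
Price P = 372 - (1/2)·224.0870 = 259.9565.
Zephyr's profit: 259.9565·141.3043 - 48·141.3043 - (1/2)·141.3043² = 19966.9187.

19966.92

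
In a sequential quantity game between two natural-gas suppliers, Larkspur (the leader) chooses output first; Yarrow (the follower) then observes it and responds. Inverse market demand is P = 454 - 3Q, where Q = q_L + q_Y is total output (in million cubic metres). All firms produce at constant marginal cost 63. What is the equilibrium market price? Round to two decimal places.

160.75

Solve by backward induction. Given q_L, the follower Yarrow maximises π_Y = (454 - 3q_L - 3q_Y)q_Y - 63q_Y.
∂π_Y/∂q_Y = 391 - 3q_L - 6q_Y = 0 gives the reaction function q_Y = (391 - 3q_L)/6.
Larkspur substitutes q_Y(q_L) into its own profit: π_L = q_L(454 - 3q_L - (391 - 3q_L)/2) - 63q_L = (517/2 - (3/2)q_L)q_L - 63q_L.
Maximising: ∂π_L/∂q_L = 391/2 - 3q_L = 0, giving q_L = 391/6.
Then q_Y = (391 - 3·(391/6))/6 = 391/12.
Total output Q = 391/4, so price P = 454 - 3·(391/4) = 643/4.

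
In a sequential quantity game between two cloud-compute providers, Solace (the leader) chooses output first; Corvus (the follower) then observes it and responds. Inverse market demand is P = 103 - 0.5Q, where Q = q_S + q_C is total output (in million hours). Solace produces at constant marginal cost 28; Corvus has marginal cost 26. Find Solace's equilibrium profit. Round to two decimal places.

1332.25

The follower Corvus best-responds to any q_S: π_C = (103 - 0.5Q)q_C - 26q_C.
∂π_C/∂q_C = 77 - (1/2)q_S - q_C = 0 gives the reaction function q_C = (77 - (1/2)q_S).
Solace substitutes q_C(q_S) into its own profit: π_S = q_S(103 - (1/2)q_S - (77 - (1/2)q_S)/2) - 28q_S = (129/2 - (1/4)q_S)q_S - 28q_S.
The leader's first-order condition 73/2 - (1/2)q_S = 0 yields q_S = 73.
Then q_C = (77 - (1/2)·73) = 81/2.
Price P = 103 - (1/2)·(227/2) = 185/4.
Solace's profit: (185/4 - 28)·73 = 1332.2500.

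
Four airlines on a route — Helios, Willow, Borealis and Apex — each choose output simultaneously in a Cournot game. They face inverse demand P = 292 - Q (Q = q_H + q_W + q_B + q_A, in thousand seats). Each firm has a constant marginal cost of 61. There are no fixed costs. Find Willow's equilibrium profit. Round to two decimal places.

A representative firm's profit is π_i = q_i(292 - Q) - 61q_i.
First-order condition (treating rivals' output as given): 231 - 2q_i - Σ_{j≠i} q_j = 0.
With identical firms every q_j equals q_i, so Σ_{j≠i} q_j = 3q_i and 231 = 5q_i, giving q_i = 231/5.
Price P = 292 - 924/5 = 536/5.
Willow's profit: (536/5 - 61)·(231/5) = 2134.4400.

2134.44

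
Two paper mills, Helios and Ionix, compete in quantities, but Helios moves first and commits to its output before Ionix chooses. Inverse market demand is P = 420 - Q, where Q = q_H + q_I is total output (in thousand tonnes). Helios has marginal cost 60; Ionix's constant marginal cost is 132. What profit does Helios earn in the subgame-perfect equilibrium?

23328

The follower Ionix best-responds to any q_H: π_I = (420 - Q)q_I - 132q_I.
Setting the follower's marginal profit to zero, 288 - q_H - 2q_I = 0, i.e. q_I = (288 - q_H)/2.
The leader anticipates this reaction. Substituting into P = 420 - Q gives P = 276 - (1/2)q_H, so π_H = (276 - (1/2)q_H)q_H - 60q_H.
Leader FOC: 216 - q_H = 0, so q_H = 216.
Then q_I = (288 - 216)/2 = 36.
Price P = 420 - 252 = 168.
Helios's profit: (168 - 60)·216 = 23328.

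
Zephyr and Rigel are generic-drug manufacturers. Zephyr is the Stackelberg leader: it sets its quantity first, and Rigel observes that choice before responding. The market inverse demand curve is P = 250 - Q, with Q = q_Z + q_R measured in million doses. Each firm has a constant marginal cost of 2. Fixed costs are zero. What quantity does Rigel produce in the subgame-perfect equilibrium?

The follower Rigel best-responds to any q_Z: π_R = (250 - Q)q_R - 2q_R.
Setting the follower's marginal profit to zero, 248 - q_Z - 2q_R = 0, i.e. q_R = (248 - q_Z)/2.
Zephyr substitutes q_R(q_Z) into its own profit: π_Z = q_Z(250 - q_Z - (248 - q_Z)/2) - 2q_Z = (126 - (1/2)q_Z)q_Z - 2q_Z.
Maximising: ∂π_Z/∂q_Z = 124 - q_Z = 0, giving q_Z = 124.
Then q_R = (248 - 124)/2 = 62.

62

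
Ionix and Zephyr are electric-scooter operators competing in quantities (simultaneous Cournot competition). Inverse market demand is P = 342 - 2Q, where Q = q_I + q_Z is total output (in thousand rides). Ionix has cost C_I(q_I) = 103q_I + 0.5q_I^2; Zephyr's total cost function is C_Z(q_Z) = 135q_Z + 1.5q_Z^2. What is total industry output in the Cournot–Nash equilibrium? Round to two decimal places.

Ionix's profit: π_I = (342 - 2Q)q_I - (103q_I + (1/2)q_I²). Setting ∂π_I/∂q_I = 0: 239 - 5q_I - 2(q_Z) = 0.
Zephyr's first-order condition: 207 - 7q_Z - 2(q_I) = 0.
Rearranging gives the reaction functions q_I = (239 - 2q_Z)/5 and q_Z = (207 - 2q_I)/7.
Solving the pair: q_I = 1259/31, q_Z = 557/31.
Total output Q = 1259/31 + 557/31 = 1816/31.

58.58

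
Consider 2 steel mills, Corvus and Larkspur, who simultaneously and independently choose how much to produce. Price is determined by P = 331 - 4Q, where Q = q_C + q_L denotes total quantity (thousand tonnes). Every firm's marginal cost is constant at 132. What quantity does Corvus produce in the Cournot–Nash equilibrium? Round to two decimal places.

16.58

A representative firm's profit is π_i = q_i(331 - 4Q) - 132q_i.
First-order condition (treating rivals' output as given): 199 - 8q_i - 4q_j = 0.
By symmetry each firm produces the same amount; substituting q_j = q_i yields q_i = 199/12.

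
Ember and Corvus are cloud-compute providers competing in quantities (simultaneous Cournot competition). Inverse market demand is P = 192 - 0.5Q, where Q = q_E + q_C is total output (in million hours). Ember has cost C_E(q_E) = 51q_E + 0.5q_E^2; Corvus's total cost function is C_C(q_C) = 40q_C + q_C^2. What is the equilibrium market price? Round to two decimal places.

141.52

Ember's profit: π_E = (192 - 0.5Q)q_E - (51q_E + (1/2)q_E²). Setting ∂π_E/∂q_E = 0: 141 - 2q_E - (1/2)(q_C) = 0.
Corvus's first-order condition: 152 - 3q_C - (1/2)(q_E) = 0.
Best responses: q_E = (141 - (1/2)q_C)/2, q_C = (152 - (1/2)q_E)/3.
Solving the pair: q_E = 1388/23, q_C = 934/23.
Total output Q = 100.9565, so price P = 192 - (1/2)·100.9565 = 141.5217.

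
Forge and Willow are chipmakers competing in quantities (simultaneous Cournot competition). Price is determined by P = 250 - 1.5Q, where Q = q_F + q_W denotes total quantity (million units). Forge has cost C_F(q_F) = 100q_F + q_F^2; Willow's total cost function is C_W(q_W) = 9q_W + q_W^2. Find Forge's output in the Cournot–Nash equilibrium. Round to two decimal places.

Forge's profit: π_F = (250 - 1.5Q)q_F - (100q_F + q_F²). Setting ∂π_F/∂q_F = 0: 150 - 5q_F - (3/2)(q_W) = 0.
Willow's profit: π_W = (250 - 1.5Q)q_W - (9q_W + q_W²). Setting ∂π_W/∂q_W = 0: 241 - 5q_W - (3/2)(q_F) = 0.
Rearranging gives the reaction functions q_F = (150 - (3/2)q_W)/5 and q_W = (241 - (3/2)q_F)/5.
Solving the pair: q_F = 222/13, q_W = 560/13.

17.08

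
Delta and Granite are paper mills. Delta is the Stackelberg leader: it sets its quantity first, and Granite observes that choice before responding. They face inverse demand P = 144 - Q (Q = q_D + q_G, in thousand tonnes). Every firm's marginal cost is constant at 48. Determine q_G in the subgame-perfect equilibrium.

24

Solve by backward induction. Given q_D, the follower Granite maximises π_G = (144 - q_D - q_G)q_G - 48q_G.
Follower FOC: 96 - q_D - 2q_G = 0, so q_G(q_D) = (96 - q_D)/2.
Delta substitutes q_G(q_D) into its own profit: π_D = q_D(144 - q_D - (96 - q_D)/2) - 48q_D = (96 - (1/2)q_D)q_D - 48q_D.
The leader's first-order condition 48 - q_D = 0 yields q_D = 48.
Then q_G = (96 - 48)/2 = 24.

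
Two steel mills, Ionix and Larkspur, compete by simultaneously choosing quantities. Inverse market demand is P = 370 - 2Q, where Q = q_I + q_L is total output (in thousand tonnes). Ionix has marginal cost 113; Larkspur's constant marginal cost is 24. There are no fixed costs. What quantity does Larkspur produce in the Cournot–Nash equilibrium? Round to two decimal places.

72.50

Ionix's profit: π_I = (370 - 2Q)q_I - (113q_I). Setting ∂π_I/∂q_I = 0: 257 - 4q_I - 2(q_L) = 0.
Larkspur's profit: π_L = (370 - 2Q)q_L - (24q_L). Setting ∂π_L/∂q_L = 0: 346 - 4q_L - 2(q_I) = 0.
So q_I = (257 - 2q_L)/4 and q_L = (346 - 2q_I)/4.
Solving the pair: q_I = 28, q_L = 145/2.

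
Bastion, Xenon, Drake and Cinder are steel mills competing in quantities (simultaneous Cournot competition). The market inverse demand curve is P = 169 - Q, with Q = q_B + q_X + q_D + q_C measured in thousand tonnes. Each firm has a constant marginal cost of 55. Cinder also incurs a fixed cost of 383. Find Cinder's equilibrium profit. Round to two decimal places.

136.84

A representative firm's profit is π_i = q_i(169 - Q) - 55q_i.
Setting ∂π_i/∂q_i = 0 with rivals' quantities fixed: 114 - 2q_i - Σ_{j≠i} q_j = 0.
By symmetry each firm produces the same amount; substituting Σ_{j≠i} q_j = 3q_i yields q_i = 114/5.
Price P = 169 - 456/5 = 389/5.
Cinder's profit: (389/5 - 55)·(114/5) - 383 = 136.8400.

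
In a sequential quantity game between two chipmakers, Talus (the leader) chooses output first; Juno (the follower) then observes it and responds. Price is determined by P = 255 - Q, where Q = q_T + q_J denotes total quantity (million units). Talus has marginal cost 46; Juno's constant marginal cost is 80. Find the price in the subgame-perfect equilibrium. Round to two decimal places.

The follower Juno best-responds to any q_T: π_J = (255 - Q)q_J - 80q_J.
Follower FOC: 175 - q_T - 2q_J = 0, so q_J(q_T) = (175 - q_T)/2.
The leader anticipates this reaction. Substituting into P = 255 - Q gives P = 335/2 - (1/2)q_T, so π_T = (335/2 - (1/2)q_T)q_T - 46q_T.
The leader's first-order condition 243/2 - q_T = 0 yields q_T = 243/2.
Then q_J = (175 - 243/2)/2 = 107/4.
Total output Q = 593/4, so price P = 255 - 593/4 = 427/4.

106.75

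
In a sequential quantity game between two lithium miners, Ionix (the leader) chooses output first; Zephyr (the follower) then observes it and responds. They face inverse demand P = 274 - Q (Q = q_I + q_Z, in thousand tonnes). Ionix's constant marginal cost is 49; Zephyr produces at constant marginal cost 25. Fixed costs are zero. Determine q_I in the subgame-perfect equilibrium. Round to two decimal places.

100.50

The follower Zephyr best-responds to any q_I: π_Z = (274 - Q)q_Z - 25q_Z.
Setting the follower's marginal profit to zero, 249 - q_I - 2q_Z = 0, i.e. q_Z = (249 - q_I)/2.
Ionix substitutes q_Z(q_I) into its own profit: π_I = q_I(274 - q_I - (249 - q_I)/2) - 49q_I = (299/2 - (1/2)q_I)q_I - 49q_I.
The leader's first-order condition 201/2 - q_I = 0 yields q_I = 201/2.
Then q_Z = (249 - 201/2)/2 = 297/4.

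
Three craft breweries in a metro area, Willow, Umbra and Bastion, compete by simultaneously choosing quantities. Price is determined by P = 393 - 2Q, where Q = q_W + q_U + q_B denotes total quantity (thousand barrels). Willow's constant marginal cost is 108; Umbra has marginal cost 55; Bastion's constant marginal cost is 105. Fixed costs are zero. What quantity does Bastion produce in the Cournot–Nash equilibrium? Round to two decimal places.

Willow's profit: π_W = (393 - 2Q)q_W - (108q_W). Setting ∂π_W/∂q_W = 0: 285 - 4q_W - 2(q_U + q_B) = 0.
Umbra's profit: π_U = (393 - 2Q)q_U - (55q_U). Setting ∂π_U/∂q_U = 0: 338 - 4q_U - 2(q_W + q_B) = 0.
Bastion's profit: π_B = (393 - 2Q)q_B - (105q_B). Setting ∂π_B/∂q_B = 0: 288 - 4q_B - 2(q_W + q_U) = 0.
Summing all 3 equations gives 911 − 8Q = 0, hence Q = 911/8.
Back-substituting: q_W = (285 − 911/4)/2 = 229/8, q_U = (338 − 911/4)/2 = 441/8, q_B = (288 − 911/4)/2 = 241/8.

30.13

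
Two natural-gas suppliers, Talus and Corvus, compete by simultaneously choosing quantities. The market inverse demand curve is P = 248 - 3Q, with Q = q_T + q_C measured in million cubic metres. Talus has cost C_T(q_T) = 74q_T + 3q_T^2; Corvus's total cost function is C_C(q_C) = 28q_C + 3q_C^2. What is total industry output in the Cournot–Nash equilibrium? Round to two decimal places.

26.27

Talus's profit: π_T = (248 - 3Q)q_T - (74q_T + 3q_T²). Setting ∂π_T/∂q_T = 0: 174 - 12q_T - 3(q_C) = 0.
Corvus's profit: π_C = (248 - 3Q)q_C - (28q_C + 3q_C²). Setting ∂π_C/∂q_C = 0: 220 - 12q_C - 3(q_T) = 0.
Rearranging gives the reaction functions q_T = (174 - 3q_C)/12 and q_C = (220 - 3q_T)/12.
Substituting one into the other gives q_T = 476/45 and q_C = 706/45.
Total output Q = 476/45 + 706/45 = 394/15.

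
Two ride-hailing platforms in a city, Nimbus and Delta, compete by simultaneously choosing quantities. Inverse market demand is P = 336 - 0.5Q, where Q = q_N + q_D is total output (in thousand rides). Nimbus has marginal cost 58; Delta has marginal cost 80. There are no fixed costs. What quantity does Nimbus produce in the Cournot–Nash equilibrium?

Nimbus's profit: π_N = (336 - 0.5Q)q_N - (58q_N). Setting ∂π_N/∂q_N = 0: 278 - q_N - (1/2)(q_D) = 0.
Delta's profit: π_D = (336 - 0.5Q)q_D - (80q_D). Setting ∂π_D/∂q_D = 0: 256 - q_D - (1/2)(q_N) = 0.
So q_N = (278 - (1/2)q_D) and q_D = (256 - (1/2)q_N).
Solving the pair: q_N = 200, q_D = 156.

200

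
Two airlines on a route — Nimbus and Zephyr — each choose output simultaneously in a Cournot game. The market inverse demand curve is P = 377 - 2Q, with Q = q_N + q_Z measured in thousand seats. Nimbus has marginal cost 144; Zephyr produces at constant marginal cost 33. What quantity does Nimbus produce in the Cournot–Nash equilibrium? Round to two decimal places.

20.33

Nimbus's profit: π_N = (377 - 2Q)q_N - (144q_N). Setting ∂π_N/∂q_N = 0: 233 - 4q_N - 2(q_Z) = 0.
Zephyr's profit: π_Z = (377 - 2Q)q_Z - (33q_Z). Setting ∂π_Z/∂q_Z = 0: 344 - 4q_Z - 2(q_N) = 0.
Rearranging gives the reaction functions q_N = (233 - 2q_Z)/4 and q_Z = (344 - 2q_N)/4.
Substituting one into the other gives q_N = 61/3 and q_Z = 455/6.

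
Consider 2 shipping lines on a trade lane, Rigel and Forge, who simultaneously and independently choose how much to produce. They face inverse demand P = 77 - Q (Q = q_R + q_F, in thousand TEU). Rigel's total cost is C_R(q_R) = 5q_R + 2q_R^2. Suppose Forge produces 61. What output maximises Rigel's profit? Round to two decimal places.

With the rival's output fixed at 61, Rigel's profit is π_R = (77 - 61 - q_R)q_R - (5q_R + 2q_R²) = (16 - q_R)q_R - (5q_R + 2q_R²).
∂π_R/∂q_R = 11 - 6q_R = 0, so q_R = 11/6.

1.83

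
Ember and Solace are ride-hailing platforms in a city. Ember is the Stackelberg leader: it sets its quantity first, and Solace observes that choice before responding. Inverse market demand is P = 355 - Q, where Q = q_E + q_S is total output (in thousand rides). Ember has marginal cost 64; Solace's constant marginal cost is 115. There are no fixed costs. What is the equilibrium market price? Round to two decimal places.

149.50

The follower Solace best-responds to any q_E: π_S = (355 - Q)q_S - 115q_S.
Follower FOC: 240 - q_E - 2q_S = 0, so q_S(q_E) = (240 - q_E)/2.
The leader anticipates this reaction. Substituting into P = 355 - Q gives P = 235 - (1/2)q_E, so π_E = (235 - (1/2)q_E)q_E - 64q_E.
Leader FOC: 171 - q_E = 0, so q_E = 171.
Then q_S = (240 - 171)/2 = 69/2.
Total output Q = 411/2, so price P = 355 - 411/2 = 299/2.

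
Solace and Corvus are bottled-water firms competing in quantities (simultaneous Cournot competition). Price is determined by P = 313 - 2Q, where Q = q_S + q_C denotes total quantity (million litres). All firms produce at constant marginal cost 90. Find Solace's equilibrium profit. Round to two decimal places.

2762.72

Each firm earns π_i = (313 - 2Q)q_i - 90q_i.
First-order condition (treating rivals' output as given): 223 - 4q_i - 2q_j = 0.
By symmetry each firm produces the same amount; substituting q_j = q_i yields q_i = 223/6.
Price P = 313 - 2·(223/3) = 493/3.
Solace's profit: (493/3 - 90)·(223/6) = 2762.7222.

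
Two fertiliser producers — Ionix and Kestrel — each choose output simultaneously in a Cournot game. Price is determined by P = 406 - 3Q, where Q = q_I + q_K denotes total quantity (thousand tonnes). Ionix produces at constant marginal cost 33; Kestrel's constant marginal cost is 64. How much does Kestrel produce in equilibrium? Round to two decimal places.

Ionix's profit: π_I = (406 - 3Q)q_I - (33q_I). Setting ∂π_I/∂q_I = 0: 373 - 6q_I - 3(q_K) = 0.
Kestrel's profit: π_K = (406 - 3Q)q_K - (64q_K). Setting ∂π_K/∂q_K = 0: 342 - 6q_K - 3(q_I) = 0.
Rearranging gives the reaction functions q_I = (373 - 3q_K)/6 and q_K = (342 - 3q_I)/6.
Solving the pair: q_I = 404/9, q_K = 311/9.

34.56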